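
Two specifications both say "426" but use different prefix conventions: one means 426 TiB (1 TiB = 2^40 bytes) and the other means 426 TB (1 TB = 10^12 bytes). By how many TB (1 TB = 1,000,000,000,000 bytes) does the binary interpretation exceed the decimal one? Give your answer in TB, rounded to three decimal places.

426 TiB = 426 × 1,099,511,627,776 = 468,391,953,432,576 bytes
426 TB = 426 × 1,000,000,000,000 = 426,000,000,000,000 bytes
difference = 42,391,953,432,576 bytes
42,391,953,432,576 / 1,000,000,000,000 = 42.392 TB

42.392 TB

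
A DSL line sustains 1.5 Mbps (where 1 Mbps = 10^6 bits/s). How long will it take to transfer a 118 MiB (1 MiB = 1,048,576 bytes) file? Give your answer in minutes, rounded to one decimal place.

118 MiB = 123,731,968 bytes = 989,855,744 bits
1.5 Mbps = 1,500,000 bits/s
time = 989,855,744 / 1,500,000 = 659.90 s
659.90 s / 60 = 11.0 minutes

11.0 minutes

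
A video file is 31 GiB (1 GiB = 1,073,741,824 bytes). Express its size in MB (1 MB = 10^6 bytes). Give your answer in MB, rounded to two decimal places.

33,286.00 MB

31 GiB × 1,073,741,824 bytes/GiB = 33,285,996,544 bytes
1 MB = 1,000,000 bytes
33,285,996,544 / 1,000,000 = 33,286.00 MB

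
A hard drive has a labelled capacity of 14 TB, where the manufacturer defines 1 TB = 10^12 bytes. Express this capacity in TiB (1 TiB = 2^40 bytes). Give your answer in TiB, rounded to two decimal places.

12.73 TiB

14 TB × 1,000,000,000,000 bytes/TB = 14,000,000,000,000 bytes
1 TiB = 2^40 bytes = 1,099,511,627,776 bytes
14,000,000,000,000 / 1,099,511,627,776 = 12.73 TiB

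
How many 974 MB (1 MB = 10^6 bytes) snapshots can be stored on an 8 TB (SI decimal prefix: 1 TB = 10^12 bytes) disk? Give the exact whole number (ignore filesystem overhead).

8,213

Capacity: 8 TB = 8,000,000,000,000 bytes
Per item: 974 MB = 974,000,000 bytes
⌊8,000,000,000,000 / 974,000,000⌋ = 8,213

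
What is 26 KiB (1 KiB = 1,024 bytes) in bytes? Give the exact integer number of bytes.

26 × 1,024 = 26,624 bytes

26,624 bytes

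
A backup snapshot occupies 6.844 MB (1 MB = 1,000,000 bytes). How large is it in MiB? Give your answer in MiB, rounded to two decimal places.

6.53 MiB

6.844 MB = 6.844 × 10^6 bytes = 6,844,000 bytes
1 MiB = 2^20 bytes = 1,048,576 bytes
6,844,000 / 1,048,576 = 6.53 MiB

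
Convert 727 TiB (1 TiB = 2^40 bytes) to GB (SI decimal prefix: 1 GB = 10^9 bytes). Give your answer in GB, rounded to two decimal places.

727 TiB = 727 × 2^40 bytes = 799,344,953,393,152 bytes
1 GB = 1,000,000,000 bytes
799,344,953,393,152 / 1,000,000,000 = 799,344.95 GB

799,344.95 GB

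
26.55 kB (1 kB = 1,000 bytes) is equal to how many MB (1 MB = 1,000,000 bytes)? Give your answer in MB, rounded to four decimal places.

0.0266 MB

26.55 kB × 1,000 bytes/kB = 26,550 bytes
1 MB = 1,000,000 bytes
26,550 / 1,000,000 = 0.0266 MB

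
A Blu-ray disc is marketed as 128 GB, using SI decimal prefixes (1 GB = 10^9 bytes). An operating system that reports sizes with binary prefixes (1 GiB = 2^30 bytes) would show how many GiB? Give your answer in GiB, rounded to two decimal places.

128 GB × 1,000,000,000 bytes/GB = 128,000,000,000 bytes
1 GiB = 1,073,741,824 bytes
128,000,000,000 / 1,073,741,824 = 119.21 GiB

119.21 GiB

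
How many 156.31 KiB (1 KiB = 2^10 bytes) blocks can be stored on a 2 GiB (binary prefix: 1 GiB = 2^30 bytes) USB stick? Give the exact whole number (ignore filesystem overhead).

Capacity: 2 GiB = 2,147,483,648 bytes
Per item: 156.31 KiB = 160,061.44 bytes
⌊2,147,483,648 / 160,061.44⌋ = 13,416

13,416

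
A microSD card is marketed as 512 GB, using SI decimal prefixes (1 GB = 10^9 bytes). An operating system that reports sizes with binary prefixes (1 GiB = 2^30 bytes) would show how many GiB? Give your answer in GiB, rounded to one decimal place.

476.8 GiB

512 GB = 512 × 10^9 bytes = 512,000,000,000 bytes
1 GiB = 1,073,741,824 bytes
512,000,000,000 / 1,073,741,824 = 476.8 GiB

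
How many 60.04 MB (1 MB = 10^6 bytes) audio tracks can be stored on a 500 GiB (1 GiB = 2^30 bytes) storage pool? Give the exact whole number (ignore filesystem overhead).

Capacity: 500 GiB = 536,870,912,000 bytes
Per item: 60.04 MB = 60,040,000 bytes
⌊536,870,912,000 / 60,040,000⌋ = 8,941

8,941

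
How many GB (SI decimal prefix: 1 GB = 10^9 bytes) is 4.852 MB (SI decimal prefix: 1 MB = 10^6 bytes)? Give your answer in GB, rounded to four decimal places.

4.852 MB = 4.852 × 10^6 bytes = 4,852,000 bytes
1 GB = 10^9 bytes = 1,000,000,000 bytes
4,852,000 / 1,000,000,000 = 0.0049 GB

0.0049 GB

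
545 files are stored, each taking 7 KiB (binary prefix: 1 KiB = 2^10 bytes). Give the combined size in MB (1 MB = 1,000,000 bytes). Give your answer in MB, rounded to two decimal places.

3.91 MB

Total = 545 × 7 KiB = 3815 KiB
= 3815 × 1,024 bytes = 3,906,560 bytes
1 MB = 1,000,000 bytes
3,906,560 / 1,000,000 = 3.91 MB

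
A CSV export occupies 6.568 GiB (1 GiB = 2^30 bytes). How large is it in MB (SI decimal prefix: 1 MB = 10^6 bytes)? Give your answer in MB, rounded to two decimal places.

6.568 GiB = 6.568 × 2^30 bytes = 7,052,336,300.032 bytes
1 MB = 1,000,000 bytes
7,052,336,300.032 / 1,000,000 = 7,052.34 MB

7,052.34 MB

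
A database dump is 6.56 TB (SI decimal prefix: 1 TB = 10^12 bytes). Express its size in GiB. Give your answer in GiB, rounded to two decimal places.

6,109.48 GiB

6.56 TB × 1,000,000,000,000 bytes/TB = 6,560,000,000,000 bytes
1 GiB = 1,073,741,824 bytes
6,560,000,000,000 / 1,073,741,824 = 6,109.48 GiB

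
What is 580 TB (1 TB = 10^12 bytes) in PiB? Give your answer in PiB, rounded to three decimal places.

580 TB × 1,000,000,000,000 bytes/TB = 580,000,000,000,000 bytes
1 PiB = 2^50 bytes = 1,125,899,906,842,624 bytes
580,000,000,000,000 / 1,125,899,906,842,624 = 0.515 PiB

0.515 PiB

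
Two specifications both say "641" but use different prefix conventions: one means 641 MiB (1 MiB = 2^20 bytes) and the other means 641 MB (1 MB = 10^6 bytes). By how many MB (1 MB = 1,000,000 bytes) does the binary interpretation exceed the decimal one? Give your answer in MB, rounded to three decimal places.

31.137 MB

641 MiB = 641 × 1,048,576 = 672,137,216 bytes
641 MB = 641 × 1,000,000 = 641,000,000 bytes
difference = 31,137,216 bytes
31,137,216 / 1,000,000 = 31.137 MB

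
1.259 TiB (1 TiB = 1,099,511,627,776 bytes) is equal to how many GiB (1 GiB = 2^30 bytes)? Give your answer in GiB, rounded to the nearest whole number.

1,289 GiB

1.259 TiB = 1.259 × 2^40 bytes = 1,384,285,139,369.984 bytes
1 GiB = 2^30 bytes = 1,073,741,824 bytes
1,384,285,139,369.984 / 1,073,741,824 = 1,289 GiB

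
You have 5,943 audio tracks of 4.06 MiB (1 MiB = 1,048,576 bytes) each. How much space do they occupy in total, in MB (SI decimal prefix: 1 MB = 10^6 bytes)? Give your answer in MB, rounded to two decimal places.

Total = 5,943 × 4.06 MiB = 24128.58 MiB
= 24128.58 × 1,048,576 bytes = 25,300,649,902.08 bytes
1 MB = 1,000,000 bytes
25,300,649,902.08 / 1,000,000 = 25,300.65 MB

25,300.65 MB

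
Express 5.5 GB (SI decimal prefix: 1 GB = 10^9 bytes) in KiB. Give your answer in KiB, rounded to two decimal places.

5,371,093.75 KiB

5.5 GB = 5.5 × 10^9 bytes = 5,500,000,000 bytes
1 KiB = 2^10 bytes = 1,024 bytes
5,500,000,000 / 1,024 = 5,371,093.75 KiB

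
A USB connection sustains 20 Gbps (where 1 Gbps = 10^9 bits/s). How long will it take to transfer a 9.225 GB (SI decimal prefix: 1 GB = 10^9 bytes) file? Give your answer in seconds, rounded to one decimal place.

3.7 seconds

9.225 GB = 9,225,000,000 bytes = 73,800,000,000 bits
20 Gbps = 20,000,000,000 bits/s
time = 73,800,000,000 / 20,000,000,000 = 3.7 s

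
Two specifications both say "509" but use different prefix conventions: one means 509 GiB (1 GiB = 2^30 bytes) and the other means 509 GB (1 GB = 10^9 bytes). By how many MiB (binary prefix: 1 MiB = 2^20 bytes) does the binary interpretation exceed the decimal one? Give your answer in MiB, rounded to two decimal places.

35,795.77 MiB

509 GiB = 509 × 1,073,741,824 = 546,534,588,416 bytes
509 GB = 509 × 1,000,000,000 = 509,000,000,000 bytes
difference = 37,534,588,416 bytes
37,534,588,416 / 1,048,576 = 35,795.77 MiB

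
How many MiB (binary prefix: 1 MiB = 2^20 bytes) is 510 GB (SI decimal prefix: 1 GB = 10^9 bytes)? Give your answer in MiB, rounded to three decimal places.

510 GB = 510 × 10^9 bytes = 510,000,000,000 bytes
1 MiB = 1,048,576 bytes
510,000,000,000 / 1,048,576 = 486,373.901 MiB

486,373.901 MiB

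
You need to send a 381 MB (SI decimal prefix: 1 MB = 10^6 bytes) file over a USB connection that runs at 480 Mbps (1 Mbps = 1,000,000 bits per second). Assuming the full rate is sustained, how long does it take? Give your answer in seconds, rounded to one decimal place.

6.4 seconds

381 MB = 381,000,000 bytes = 3,048,000,000 bits
480 Mbps = 480,000,000 bits/s
time = 3,048,000,000 / 480,000,000 = 6.4 s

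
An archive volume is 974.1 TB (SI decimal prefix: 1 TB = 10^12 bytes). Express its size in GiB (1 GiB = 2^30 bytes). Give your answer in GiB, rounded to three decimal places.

974.1 TB = 974.1 × 10^12 bytes = 974,100,000,000,000 bytes
1 GiB = 2^30 bytes = 1,073,741,824 bytes
974,100,000,000,000 / 1,073,741,824 = 907,201.320 GiB

907,201.320 GiB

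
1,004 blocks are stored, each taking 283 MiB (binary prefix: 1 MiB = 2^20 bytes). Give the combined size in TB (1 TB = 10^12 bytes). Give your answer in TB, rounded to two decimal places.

Total = 1,004 × 283 MiB = 284,132 MiB
= 284,132 × 1,048,576 bytes = 297,933,996,032 bytes
1 TB = 1,000,000,000,000 bytes
297,933,996,032 / 1,000,000,000,000 = 0.30 TB

0.30 TB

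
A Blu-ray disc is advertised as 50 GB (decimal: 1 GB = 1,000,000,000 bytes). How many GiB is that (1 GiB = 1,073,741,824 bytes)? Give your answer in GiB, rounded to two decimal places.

50 GB = 50 × 10^9 bytes = 50,000,000,000 bytes
1 GiB = 2^30 bytes = 1,073,741,824 bytes
50,000,000,000 / 1,073,741,824 = 46.57 GiB

46.57 GiB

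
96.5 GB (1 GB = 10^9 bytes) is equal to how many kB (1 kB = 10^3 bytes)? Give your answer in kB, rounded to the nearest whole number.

96.5 GB × 1,000,000,000 bytes/GB = 96,500,000,000 bytes
1 kB = 1,000 bytes
96,500,000,000 / 1,000 = 96,500,000 kB

96,500,000 kB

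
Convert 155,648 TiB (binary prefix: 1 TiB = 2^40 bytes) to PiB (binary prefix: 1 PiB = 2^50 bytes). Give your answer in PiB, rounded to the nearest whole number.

155,648 TiB = 155,648 × 2^40 bytes = 171,136,785,840,078,848 bytes
1 PiB = 2^50 bytes = 1,125,899,906,842,624 bytes
171,136,785,840,078,848 / 1,125,899,906,842,624 = 152 PiB

152 PiB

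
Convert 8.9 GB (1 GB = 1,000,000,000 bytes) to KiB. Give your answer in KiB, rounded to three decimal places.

8,691,406.250 KiB

8.9 GB = 8.9 × 10^9 bytes = 8,900,000,000 bytes
1 KiB = 1,024 bytes
8,900,000,000 / 1,024 = 8,691,406.250 KiB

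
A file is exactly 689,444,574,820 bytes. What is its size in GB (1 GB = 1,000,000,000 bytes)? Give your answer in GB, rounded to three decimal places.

689.445 GB

689,444,574,820 bytes given.
1 GB = 1,000,000,000 bytes
689,444,574,820 / 1,000,000,000 = 689.445 GB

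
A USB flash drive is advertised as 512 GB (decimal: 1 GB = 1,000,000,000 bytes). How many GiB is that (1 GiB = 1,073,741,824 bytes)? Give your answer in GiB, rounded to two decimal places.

476.84 GiB

512 GB × 1,000,000,000 bytes/GB = 512,000,000,000 bytes
1 GiB = 1,073,741,824 bytes
512,000,000,000 / 1,073,741,824 = 476.84 GiB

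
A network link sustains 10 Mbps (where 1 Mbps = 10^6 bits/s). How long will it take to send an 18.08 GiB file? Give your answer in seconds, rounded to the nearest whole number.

15,531 seconds

18.08 GiB = 19,413,252,177.92 bytes = 155,306,017,423.36 bits
10 Mbps = 10,000,000 bits/s
time = 155,306,017,423.36 / 10,000,000 = 15,531 s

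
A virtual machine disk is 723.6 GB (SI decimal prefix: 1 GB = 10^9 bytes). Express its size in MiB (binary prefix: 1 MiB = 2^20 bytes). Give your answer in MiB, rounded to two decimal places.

690,078.74 MiB

723.6 GB = 723.6 × 10^9 bytes = 723,600,000,000 bytes
1 MiB = 1,048,576 bytes
723,600,000,000 / 1,048,576 = 690,078.74 MiB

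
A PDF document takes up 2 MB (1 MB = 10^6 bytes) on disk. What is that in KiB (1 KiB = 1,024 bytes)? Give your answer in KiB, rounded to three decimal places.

2 MB × 1,000,000 bytes/MB = 2,000,000 bytes
1 KiB = 1,024 bytes
2,000,000 / 1,024 = 1,953.125 KiB

1,953.125 KiB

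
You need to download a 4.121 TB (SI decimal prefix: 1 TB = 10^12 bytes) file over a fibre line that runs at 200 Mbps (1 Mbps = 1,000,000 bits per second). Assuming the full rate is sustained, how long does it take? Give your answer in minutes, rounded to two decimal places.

4.121 TB = 4,121,000,000,000 bytes = 32,968,000,000,000 bits
200 Mbps = 200,000,000 bits/s
time = 32,968,000,000,000 / 200,000,000 = 164,840.000 s
164,840.000 s / 60 = 2,747.33 minutes

2,747.33 minutes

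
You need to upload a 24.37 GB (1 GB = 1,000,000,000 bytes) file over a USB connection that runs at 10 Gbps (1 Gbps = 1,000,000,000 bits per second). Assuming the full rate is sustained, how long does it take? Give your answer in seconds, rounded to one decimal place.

19.5 seconds

24.37 GB = 24,370,000,000 bytes = 194,960,000,000 bits
10 Gbps = 10,000,000,000 bits/s
time = 194,960,000,000 / 10,000,000,000 = 19.5 s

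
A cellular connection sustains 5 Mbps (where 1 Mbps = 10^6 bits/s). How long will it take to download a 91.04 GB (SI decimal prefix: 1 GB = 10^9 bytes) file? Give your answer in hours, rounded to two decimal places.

40.46 hours

91.04 GB = 91,040,000,000 bytes = 728,320,000,000 bits
5 Mbps = 5,000,000 bits/s
time = 728,320,000,000 / 5,000,000 = 145,664.0000 s
145,664.0000 s / 3600 = 40.46 hours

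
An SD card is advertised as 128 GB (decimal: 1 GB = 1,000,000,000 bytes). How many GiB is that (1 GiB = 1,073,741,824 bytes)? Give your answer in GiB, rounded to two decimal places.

128 GB × 1,000,000,000 bytes/GB = 128,000,000,000 bytes
1 GiB = 2^30 bytes = 1,073,741,824 bytes
128,000,000,000 / 1,073,741,824 = 119.21 GiB

119.21 GiB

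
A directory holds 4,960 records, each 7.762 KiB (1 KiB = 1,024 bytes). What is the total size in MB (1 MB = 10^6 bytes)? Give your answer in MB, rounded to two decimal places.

Total = 4,960 × 7.762 KiB = 38499.52 KiB
= 38499.52 × 1,024 bytes = 39,423,508.48 bytes
1 MB = 1,000,000 bytes
39,423,508.48 / 1,000,000 = 39.42 MB

39.42 MB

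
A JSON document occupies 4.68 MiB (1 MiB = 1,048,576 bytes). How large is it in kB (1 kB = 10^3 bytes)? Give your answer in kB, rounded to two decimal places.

4,907.34 kB

4.68 MiB × 1,048,576 bytes/MiB = 4,907,335.68 bytes
1 kB = 1,000 bytes
4,907,335.68 / 1,000 = 4,907.34 kB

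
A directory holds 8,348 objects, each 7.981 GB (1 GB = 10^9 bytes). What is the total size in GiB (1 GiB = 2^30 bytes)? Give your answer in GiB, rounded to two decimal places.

Total = 8,348 × 7.981 GB = 66625.388 GB
= 66625.388 × 1,000,000,000 bytes = 66,625,388,000,000 bytes
1 GiB = 1,073,741,824 bytes
66,625,388,000,000 / 1,073,741,824 = 62,049.73 GiB

62,049.73 GiB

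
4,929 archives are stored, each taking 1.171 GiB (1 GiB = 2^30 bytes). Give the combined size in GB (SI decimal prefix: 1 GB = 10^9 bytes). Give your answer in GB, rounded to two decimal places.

Total = 4,929 × 1.171 GiB = 5771.859 GiB
= 5771.859 × 1,073,741,824 bytes = 6,197,486,410,530.816 bytes
1 GB = 1,000,000,000 bytes
6,197,486,410,530.816 / 1,000,000,000 = 6,197.49 GB

6,197.49 GB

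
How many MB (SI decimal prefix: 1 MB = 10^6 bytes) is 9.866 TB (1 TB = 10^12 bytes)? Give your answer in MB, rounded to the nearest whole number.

9.866 TB = 9.866 × 10^12 bytes = 9,866,000,000,000 bytes
1 MB = 10^6 bytes = 1,000,000 bytes
9,866,000,000,000 / 1,000,000 = 9,866,000 MB

9,866,000 MB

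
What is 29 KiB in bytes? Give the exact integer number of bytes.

29 × 1,024 = 29,696 bytes

29,696 bytes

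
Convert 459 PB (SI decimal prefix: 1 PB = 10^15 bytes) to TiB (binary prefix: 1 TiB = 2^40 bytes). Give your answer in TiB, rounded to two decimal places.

459 PB = 459 × 10^15 bytes = 459,000,000,000,000,000 bytes
1 TiB = 1,099,511,627,776 bytes
459,000,000,000,000,000 / 1,099,511,627,776 = 417,458.07 TiB

417,458.07 TiB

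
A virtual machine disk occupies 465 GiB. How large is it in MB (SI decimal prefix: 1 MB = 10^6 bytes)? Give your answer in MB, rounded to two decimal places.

465 GiB = 465 × 2^30 bytes = 499,289,948,160 bytes
1 MB = 10^6 bytes = 1,000,000 bytes
499,289,948,160 / 1,000,000 = 499,289.95 MB

499,289.95 MB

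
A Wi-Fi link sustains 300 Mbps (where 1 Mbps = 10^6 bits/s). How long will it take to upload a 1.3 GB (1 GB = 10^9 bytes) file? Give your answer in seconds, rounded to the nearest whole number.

1.3 GB = 1,300,000,000 bytes = 10,400,000,000 bits
300 Mbps = 300,000,000 bits/s
time = 10,400,000,000 / 300,000,000 = 35 s

35 seconds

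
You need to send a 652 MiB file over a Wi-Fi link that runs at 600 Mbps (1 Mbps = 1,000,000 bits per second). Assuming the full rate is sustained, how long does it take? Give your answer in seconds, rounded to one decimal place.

9.1 seconds

652 MiB = 683,671,552 bytes = 5,469,372,416 bits
600 Mbps = 600,000,000 bits/s
time = 5,469,372,416 / 600,000,000 = 9.1 s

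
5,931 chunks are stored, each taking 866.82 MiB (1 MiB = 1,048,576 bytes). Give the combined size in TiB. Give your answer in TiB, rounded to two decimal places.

4.90 TiB

Total = 5,931 × 866.82 MiB = 5141109.42 MiB
= 5141109.42 × 1,048,576 bytes = 5,390,843,951,185.92 bytes
1 TiB = 1,099,511,627,776 bytes
5,390,843,951,185.92 / 1,099,511,627,776 = 4.90 TiB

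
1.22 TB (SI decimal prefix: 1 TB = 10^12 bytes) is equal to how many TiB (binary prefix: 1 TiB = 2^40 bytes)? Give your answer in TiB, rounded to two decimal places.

1.11 TiB

1.22 TB = 1.22 × 10^12 bytes = 1,220,000,000,000 bytes
1 TiB = 2^40 bytes = 1,099,511,627,776 bytes
1,220,000,000,000 / 1,099,511,627,776 = 1.11 TiB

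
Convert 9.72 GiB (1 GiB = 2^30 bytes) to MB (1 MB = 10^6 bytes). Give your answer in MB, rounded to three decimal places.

10,436.771 MB

9.72 GiB × 1,073,741,824 bytes/GiB = 10,436,770,529.28 bytes
1 MB = 10^6 bytes = 1,000,000 bytes
10,436,770,529.28 / 1,000,000 = 10,436.771 MB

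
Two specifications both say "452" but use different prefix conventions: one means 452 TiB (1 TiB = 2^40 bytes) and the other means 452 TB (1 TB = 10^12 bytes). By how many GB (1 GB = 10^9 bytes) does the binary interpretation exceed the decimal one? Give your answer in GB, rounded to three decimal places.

452 TiB = 452 × 1,099,511,627,776 = 496,979,255,754,752 bytes
452 TB = 452 × 1,000,000,000,000 = 452,000,000,000,000 bytes
difference = 44,979,255,754,752 bytes
44,979,255,754,752 / 1,000,000,000 = 44,979.256 GB

44,979.256 GB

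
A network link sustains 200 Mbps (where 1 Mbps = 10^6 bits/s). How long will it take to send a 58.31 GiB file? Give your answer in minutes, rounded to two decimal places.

41.74 minutes

58.31 GiB = 62,609,885,757.44 bytes = 500,879,086,059.52 bits
200 Mbps = 200,000,000 bits/s
time = 500,879,086,059.52 / 200,000,000 = 2,504.395 s
2,504.395 s / 60 = 41.74 minutes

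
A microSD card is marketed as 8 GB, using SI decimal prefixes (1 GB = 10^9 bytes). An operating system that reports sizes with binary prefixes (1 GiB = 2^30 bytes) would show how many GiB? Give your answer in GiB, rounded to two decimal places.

7.45 GiB

8 GB = 8 × 10^9 bytes = 8,000,000,000 bytes
1 GiB = 2^30 bytes = 1,073,741,824 bytes
8,000,000,000 / 1,073,741,824 = 7.45 GiB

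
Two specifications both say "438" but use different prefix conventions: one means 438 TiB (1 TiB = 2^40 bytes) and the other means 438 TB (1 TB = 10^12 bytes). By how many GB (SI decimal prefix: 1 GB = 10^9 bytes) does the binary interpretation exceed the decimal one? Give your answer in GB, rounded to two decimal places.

43,586.09 GB

438 TiB = 438 × 1,099,511,627,776 = 481,586,092,965,888 bytes
438 TB = 438 × 1,000,000,000,000 = 438,000,000,000,000 bytes
difference = 43,586,092,965,888 bytes
43,586,092,965,888 / 1,000,000,000 = 43,586.09 GB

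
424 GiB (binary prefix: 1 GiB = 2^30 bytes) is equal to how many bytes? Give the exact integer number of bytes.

424 × 1,073,741,824 = 455,266,533,376 bytes

455,266,533,376 bytes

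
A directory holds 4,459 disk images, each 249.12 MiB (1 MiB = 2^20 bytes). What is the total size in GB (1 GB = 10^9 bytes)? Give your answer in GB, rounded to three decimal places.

Total = 4,459 × 249.12 MiB = 1110826.08 MiB
= 1110826.08 × 1,048,576 bytes = 1,164,785,567,662.08 bytes
1 GB = 1,000,000,000 bytes
1,164,785,567,662.08 / 1,000,000,000 = 1,164.786 GB

1,164.786 GB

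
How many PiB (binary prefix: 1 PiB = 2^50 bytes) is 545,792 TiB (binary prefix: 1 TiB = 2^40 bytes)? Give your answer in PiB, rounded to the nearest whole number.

545,792 TiB = 545,792 × 2^40 bytes = 600,104,650,347,118,592 bytes
1 PiB = 1,125,899,906,842,624 bytes
600,104,650,347,118,592 / 1,125,899,906,842,624 = 533 PiB

533 PiB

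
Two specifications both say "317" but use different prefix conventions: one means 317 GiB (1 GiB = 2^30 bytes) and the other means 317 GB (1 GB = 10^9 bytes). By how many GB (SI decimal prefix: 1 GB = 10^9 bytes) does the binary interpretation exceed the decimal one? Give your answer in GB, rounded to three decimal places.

317 GiB = 317 × 1,073,741,824 = 340,376,158,208 bytes
317 GB = 317 × 1,000,000,000 = 317,000,000,000 bytes
difference = 23,376,158,208 bytes
23,376,158,208 / 1,000,000,000 = 23.376 GB

23.376 GB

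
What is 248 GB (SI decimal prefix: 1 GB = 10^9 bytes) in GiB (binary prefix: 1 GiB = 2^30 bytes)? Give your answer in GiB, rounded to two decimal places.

230.97 GiB

248 GB × 1,000,000,000 bytes/GB = 248,000,000,000 bytes
1 GiB = 2^30 bytes = 1,073,741,824 bytes
248,000,000,000 / 1,073,741,824 = 230.97 GiB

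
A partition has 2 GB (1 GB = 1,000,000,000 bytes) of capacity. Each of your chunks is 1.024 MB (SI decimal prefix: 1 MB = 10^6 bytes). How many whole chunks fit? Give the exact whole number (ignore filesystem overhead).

1,953

Capacity: 2 GB = 2,000,000,000 bytes
Per item: 1.024 MB = 1,024,000 bytes
⌊2,000,000,000 / 1,024,000⌋ = 1,953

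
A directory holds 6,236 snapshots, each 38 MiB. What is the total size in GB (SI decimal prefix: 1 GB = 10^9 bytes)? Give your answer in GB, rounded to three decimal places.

Total = 6,236 × 38 MiB = 236,968 MiB
= 236,968 × 1,048,576 bytes = 248,478,957,568 bytes
1 GB = 1,000,000,000 bytes
248,478,957,568 / 1,000,000,000 = 248.479 GB

248.479 GB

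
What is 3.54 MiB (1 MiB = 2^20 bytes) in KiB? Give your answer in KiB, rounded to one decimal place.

3,625.0 KiB

3.54 MiB = 3.54 × 2^20 bytes = 3,711,959.04 bytes
1 KiB = 1,024 bytes
3,711,959.04 / 1,024 = 3,625.0 KiB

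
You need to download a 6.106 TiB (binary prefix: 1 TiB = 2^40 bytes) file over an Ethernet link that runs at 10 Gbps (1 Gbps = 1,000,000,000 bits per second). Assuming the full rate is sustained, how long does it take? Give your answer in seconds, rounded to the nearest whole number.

6.106 TiB = 6,713,617,999,200.256 bytes = 53,708,943,993,602.048 bits
10 Gbps = 10,000,000,000 bits/s
time = 53,708,943,993,602.048 / 10,000,000,000 = 5,371 s

5,371 seconds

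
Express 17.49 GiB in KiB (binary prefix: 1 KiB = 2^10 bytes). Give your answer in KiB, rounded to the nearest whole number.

18,339,594 KiB

17.49 GiB = 17.49 × 2^30 bytes = 18,779,744,501.76 bytes
1 KiB = 1,024 bytes
18,779,744,501.76 / 1,024 = 18,339,594 KiB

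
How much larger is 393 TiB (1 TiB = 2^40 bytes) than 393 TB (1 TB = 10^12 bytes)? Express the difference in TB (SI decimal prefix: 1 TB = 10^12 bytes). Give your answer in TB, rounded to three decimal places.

393 TiB = 393 × 1,099,511,627,776 = 432,108,069,715,968 bytes
393 TB = 393 × 1,000,000,000,000 = 393,000,000,000,000 bytes
difference = 39,108,069,715,968 bytes
39,108,069,715,968 / 1,000,000,000,000 = 39.108 TB

39.108 TB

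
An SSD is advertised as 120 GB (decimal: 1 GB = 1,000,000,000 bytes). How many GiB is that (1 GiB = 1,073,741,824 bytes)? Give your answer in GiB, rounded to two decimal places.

111.76 GiB

120 GB × 1,000,000,000 bytes/GB = 120,000,000,000 bytes
1 GiB = 2^30 bytes = 1,073,741,824 bytes
120,000,000,000 / 1,073,741,824 = 111.76 GiB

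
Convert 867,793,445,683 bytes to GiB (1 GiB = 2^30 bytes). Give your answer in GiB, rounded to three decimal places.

808.196 GiB

867,793,445,683 bytes given.
1 GiB = 2^30 bytes = 1,073,741,824 bytes
867,793,445,683 / 1,073,741,824 = 808.196 GiB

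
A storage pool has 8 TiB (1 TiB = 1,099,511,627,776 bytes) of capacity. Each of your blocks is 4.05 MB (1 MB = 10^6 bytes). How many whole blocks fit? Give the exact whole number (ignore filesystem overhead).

Capacity: 8 TiB = 8,796,093,022,208 bytes
Per item: 4.05 MB = 4,050,000 bytes
⌊8,796,093,022,208 / 4,050,000⌋ = 2,171,874

2,171,874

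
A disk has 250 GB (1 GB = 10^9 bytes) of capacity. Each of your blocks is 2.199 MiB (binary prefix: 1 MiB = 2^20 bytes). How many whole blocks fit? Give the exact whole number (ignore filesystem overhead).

Capacity: 250 GB = 250,000,000,000 bytes
Per item: 2.199 MiB = 2,305,818.624 bytes
⌊250,000,000,000 / 2,305,818.624⌋ = 108,421

108,421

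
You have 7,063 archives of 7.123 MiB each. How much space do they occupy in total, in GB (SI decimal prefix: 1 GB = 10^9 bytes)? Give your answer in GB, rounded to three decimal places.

52.754 GB

Total = 7,063 × 7.123 MiB = 50309.749 MiB
= 50309.749 × 1,048,576 bytes = 52,753,595,367.424 bytes
1 GB = 1,000,000,000 bytes
52,753,595,367.424 / 1,000,000,000 = 52.754 GB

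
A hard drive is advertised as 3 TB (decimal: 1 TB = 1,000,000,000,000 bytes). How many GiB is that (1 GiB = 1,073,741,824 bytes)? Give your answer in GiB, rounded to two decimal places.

2,793.97 GiB

3 TB = 3 × 10^12 bytes = 3,000,000,000,000 bytes
1 GiB = 2^30 bytes = 1,073,741,824 bytes
3,000,000,000,000 / 1,073,741,824 = 2,793.97 GiB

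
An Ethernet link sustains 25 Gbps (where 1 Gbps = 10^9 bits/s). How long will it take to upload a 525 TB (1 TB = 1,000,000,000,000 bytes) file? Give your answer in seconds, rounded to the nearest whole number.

168,000 seconds

525 TB = 525,000,000,000,000 bytes = 4,200,000,000,000,000 bits
25 Gbps = 25,000,000,000 bits/s
time = 4,200,000,000,000,000 / 25,000,000,000 = 168,000 s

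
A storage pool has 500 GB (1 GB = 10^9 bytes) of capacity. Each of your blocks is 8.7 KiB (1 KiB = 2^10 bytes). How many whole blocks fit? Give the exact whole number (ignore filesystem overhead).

Capacity: 500 GB = 500,000,000,000 bytes
Per item: 8.7 KiB = 8,908.8 bytes
⌊500,000,000,000 / 8,908.8⌋ = 56,124,281

56,124,281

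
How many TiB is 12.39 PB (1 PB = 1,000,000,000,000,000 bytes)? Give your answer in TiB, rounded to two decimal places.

12.39 PB = 12.39 × 10^15 bytes = 12,390,000,000,000,000 bytes
1 TiB = 2^40 bytes = 1,099,511,627,776 bytes
12,390,000,000,000,000 / 1,099,511,627,776 = 11,268.64 TiB

11,268.64 TiB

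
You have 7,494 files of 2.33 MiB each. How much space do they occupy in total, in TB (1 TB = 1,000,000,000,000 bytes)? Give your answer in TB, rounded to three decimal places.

Total = 7,494 × 2.33 MiB = 17461.02 MiB
= 17461.02 × 1,048,576 bytes = 18,309,206,507.52 bytes
1 TB = 1,000,000,000,000 bytes
18,309,206,507.52 / 1,000,000,000,000 = 0.018 TB

0.018 TB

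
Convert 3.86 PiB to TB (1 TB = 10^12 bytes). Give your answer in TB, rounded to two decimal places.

3.86 PiB × 1,125,899,906,842,624 bytes/PiB = 4,345,973,640,412,528.64 bytes
1 TB = 10^12 bytes = 1,000,000,000,000 bytes
4,345,973,640,412,528.64 / 1,000,000,000,000 = 4,345.97 TB

4,345.97 TB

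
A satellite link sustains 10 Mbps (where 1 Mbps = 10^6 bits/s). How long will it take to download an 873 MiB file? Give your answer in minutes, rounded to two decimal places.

873 MiB = 915,406,848 bytes = 7,323,254,784 bits
10 Mbps = 10,000,000 bits/s
time = 7,323,254,784 / 10,000,000 = 732.325 s
732.325 s / 60 = 12.21 minutes

12.21 minutes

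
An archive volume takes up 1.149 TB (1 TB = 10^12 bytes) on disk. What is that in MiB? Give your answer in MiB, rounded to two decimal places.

1.149 TB = 1.149 × 10^12 bytes = 1,149,000,000,000 bytes
1 MiB = 1,048,576 bytes
1,149,000,000,000 / 1,048,576 = 1,095,771.79 MiB

1,095,771.79 MiB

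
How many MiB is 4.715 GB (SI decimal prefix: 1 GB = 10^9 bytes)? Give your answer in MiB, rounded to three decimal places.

4.715 GB = 4.715 × 10^9 bytes = 4,715,000,000 bytes
1 MiB = 2^20 bytes = 1,048,576 bytes
4,715,000,000 / 1,048,576 = 4,496.574 MiB

4,496.574 MiB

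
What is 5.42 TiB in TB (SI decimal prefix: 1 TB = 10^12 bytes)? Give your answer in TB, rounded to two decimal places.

5.42 TiB = 5.42 × 2^40 bytes = 5,959,353,022,545.92 bytes
1 TB = 10^12 bytes = 1,000,000,000,000 bytes
5,959,353,022,545.92 / 1,000,000,000,000 = 5.96 TB

5.96 TB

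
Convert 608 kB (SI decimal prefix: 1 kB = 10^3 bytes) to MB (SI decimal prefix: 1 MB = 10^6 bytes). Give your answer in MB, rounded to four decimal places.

0.6080 MB

608 kB × 1,000 bytes/kB = 608,000 bytes
1 MB = 1,000,000 bytes
608,000 / 1,000,000 = 0.6080 MB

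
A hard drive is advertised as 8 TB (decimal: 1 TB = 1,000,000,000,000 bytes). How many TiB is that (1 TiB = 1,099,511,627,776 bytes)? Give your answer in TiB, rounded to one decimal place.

7.3 TiB

8 TB × 1,000,000,000,000 bytes/TB = 8,000,000,000,000 bytes
1 TiB = 1,099,511,627,776 bytes
8,000,000,000,000 / 1,099,511,627,776 = 7.3 TiB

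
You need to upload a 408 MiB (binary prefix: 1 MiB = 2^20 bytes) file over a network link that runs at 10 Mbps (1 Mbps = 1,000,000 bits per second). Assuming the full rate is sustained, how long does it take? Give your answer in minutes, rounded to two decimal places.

408 MiB = 427,819,008 bytes = 3,422,552,064 bits
10 Mbps = 10,000,000 bits/s
time = 3,422,552,064 / 10,000,000 = 342.255 s
342.255 s / 60 = 5.70 minutes

5.70 minutes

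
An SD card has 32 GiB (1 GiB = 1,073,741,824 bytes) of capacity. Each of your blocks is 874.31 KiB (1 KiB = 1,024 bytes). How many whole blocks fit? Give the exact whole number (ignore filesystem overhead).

Capacity: 32 GiB = 34,359,738,368 bytes
Per item: 874.31 KiB = 895,293.44 bytes
⌊34,359,738,368 / 895,293.44⌋ = 38,378

38,378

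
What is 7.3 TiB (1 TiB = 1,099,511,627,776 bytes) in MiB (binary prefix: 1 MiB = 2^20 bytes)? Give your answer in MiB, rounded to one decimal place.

7.3 TiB = 7.3 × 2^40 bytes = 8,026,434,882,764.8 bytes
1 MiB = 2^20 bytes = 1,048,576 bytes
8,026,434,882,764.8 / 1,048,576 = 7,654,604.8 MiB

7,654,604.8 MiB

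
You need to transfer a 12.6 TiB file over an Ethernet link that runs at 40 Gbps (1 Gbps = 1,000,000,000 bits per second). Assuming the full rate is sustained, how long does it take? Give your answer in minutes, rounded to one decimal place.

12.6 TiB = 13,853,846,509,977.6 bytes = 110,830,772,079,820.8 bits
40 Gbps = 40,000,000,000 bits/s
time = 110,830,772,079,820.8 / 40,000,000,000 = 2,770.77 s
2,770.77 s / 60 = 46.2 minutes

46.2 minutes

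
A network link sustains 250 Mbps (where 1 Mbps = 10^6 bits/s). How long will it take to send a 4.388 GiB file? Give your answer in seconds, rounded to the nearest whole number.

4.388 GiB = 4,711,579,123.712 bytes = 37,692,632,989.696 bits
250 Mbps = 250,000,000 bits/s
time = 37,692,632,989.696 / 250,000,000 = 151 s

151 seconds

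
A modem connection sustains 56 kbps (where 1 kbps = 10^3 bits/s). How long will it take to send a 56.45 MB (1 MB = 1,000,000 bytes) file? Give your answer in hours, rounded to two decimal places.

2.24 hours

56.45 MB = 56,450,000 bytes = 451,600,000 bits
56 kbps = 56,000 bits/s
time = 451,600,000 / 56,000 = 8,064.2857 s
8,064.2857 s / 3600 = 2.24 hours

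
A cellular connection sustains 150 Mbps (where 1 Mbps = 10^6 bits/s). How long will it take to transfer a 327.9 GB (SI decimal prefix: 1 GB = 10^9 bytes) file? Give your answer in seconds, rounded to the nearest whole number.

327.9 GB = 327,900,000,000 bytes = 2,623,200,000,000 bits
150 Mbps = 150,000,000 bits/s
time = 2,623,200,000,000 / 150,000,000 = 17,488 s

17,488 seconds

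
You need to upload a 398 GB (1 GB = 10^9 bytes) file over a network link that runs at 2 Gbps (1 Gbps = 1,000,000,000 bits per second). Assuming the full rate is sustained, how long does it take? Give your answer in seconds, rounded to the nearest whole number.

398 GB = 398,000,000,000 bytes = 3,184,000,000,000 bits
2 Gbps = 2,000,000,000 bits/s
time = 3,184,000,000,000 / 2,000,000,000 = 1,592 s

1,592 seconds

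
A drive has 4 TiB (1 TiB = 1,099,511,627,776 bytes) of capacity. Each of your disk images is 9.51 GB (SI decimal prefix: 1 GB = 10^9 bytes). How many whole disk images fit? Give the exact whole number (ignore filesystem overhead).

Capacity: 4 TiB = 4,398,046,511,104 bytes
Per item: 9.51 GB = 9,510,000,000 bytes
⌊4,398,046,511,104 / 9,510,000,000⌋ = 462

462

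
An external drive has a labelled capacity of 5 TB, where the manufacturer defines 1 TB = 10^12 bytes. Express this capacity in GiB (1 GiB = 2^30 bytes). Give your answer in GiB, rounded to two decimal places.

5 TB = 5 × 10^12 bytes = 5,000,000,000,000 bytes
1 GiB = 1,073,741,824 bytes
5,000,000,000,000 / 1,073,741,824 = 4,656.61 GiB

4,656.61 GiB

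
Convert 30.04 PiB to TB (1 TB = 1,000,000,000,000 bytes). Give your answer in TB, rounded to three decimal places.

30.04 PiB × 1,125,899,906,842,624 bytes/PiB = 33,822,033,201,552,424.96 bytes
1 TB = 1,000,000,000,000 bytes
33,822,033,201,552,424.96 / 1,000,000,000,000 = 33,822.033 TB

33,822.033 TB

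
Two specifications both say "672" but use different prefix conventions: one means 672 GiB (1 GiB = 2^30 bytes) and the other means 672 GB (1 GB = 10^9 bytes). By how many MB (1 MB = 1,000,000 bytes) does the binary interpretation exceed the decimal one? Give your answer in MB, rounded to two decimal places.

672 GiB = 672 × 1,073,741,824 = 721,554,505,728 bytes
672 GB = 672 × 1,000,000,000 = 672,000,000,000 bytes
difference = 49,554,505,728 bytes
49,554,505,728 / 1,000,000 = 49,554.51 MB

49,554.51 MB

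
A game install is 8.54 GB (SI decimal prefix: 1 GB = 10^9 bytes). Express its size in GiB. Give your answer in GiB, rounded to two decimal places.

7.95 GiB

8.54 GB = 8.54 × 10^9 bytes = 8,540,000,000 bytes
1 GiB = 1,073,741,824 bytes
8,540,000,000 / 1,073,741,824 = 7.95 GiB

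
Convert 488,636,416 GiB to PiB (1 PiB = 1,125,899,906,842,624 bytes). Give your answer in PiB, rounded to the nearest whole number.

488,636,416 GiB = 488,636,416 × 2^30 bytes = 524,669,356,588,662,784 bytes
1 PiB = 2^50 bytes = 1,125,899,906,842,624 bytes
524,669,356,588,662,784 / 1,125,899,906,842,624 = 466 PiB

466 PiB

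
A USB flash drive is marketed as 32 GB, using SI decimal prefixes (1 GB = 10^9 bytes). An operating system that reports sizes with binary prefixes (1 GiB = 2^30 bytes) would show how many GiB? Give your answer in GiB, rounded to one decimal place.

32 GB × 1,000,000,000 bytes/GB = 32,000,000,000 bytes
1 GiB = 1,073,741,824 bytes
32,000,000,000 / 1,073,741,824 = 29.8 GiB

29.8 GiB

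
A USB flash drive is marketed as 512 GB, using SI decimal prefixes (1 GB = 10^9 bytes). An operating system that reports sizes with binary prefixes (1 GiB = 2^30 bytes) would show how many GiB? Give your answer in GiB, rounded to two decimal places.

512 GB = 512 × 10^9 bytes = 512,000,000,000 bytes
1 GiB = 1,073,741,824 bytes
512,000,000,000 / 1,073,741,824 = 476.84 GiB

476.84 GiB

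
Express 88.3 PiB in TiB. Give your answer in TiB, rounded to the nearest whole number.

90,419 TiB

88.3 PiB = 88.3 × 2^50 bytes = 99,416,961,774,203,699.2 bytes
1 TiB = 2^40 bytes = 1,099,511,627,776 bytes
99,416,961,774,203,699.2 / 1,099,511,627,776 = 90,419 TiB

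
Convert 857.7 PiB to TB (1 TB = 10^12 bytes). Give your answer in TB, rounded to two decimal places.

965,684.35 TB

857.7 PiB × 1,125,899,906,842,624 bytes/PiB = 965,684,350,098,918,604.8 bytes
1 TB = 1,000,000,000,000 bytes
965,684,350,098,918,604.8 / 1,000,000,000,000 = 965,684.35 TB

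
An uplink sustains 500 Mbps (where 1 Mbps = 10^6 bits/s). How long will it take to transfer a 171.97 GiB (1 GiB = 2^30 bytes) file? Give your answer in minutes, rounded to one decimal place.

171.97 GiB = 184,651,381,473.28 bytes = 1,477,211,051,786.24 bits
500 Mbps = 500,000,000 bits/s
time = 1,477,211,051,786.24 / 500,000,000 = 2,954.42 s
2,954.42 s / 60 = 49.2 minutes

49.2 minutes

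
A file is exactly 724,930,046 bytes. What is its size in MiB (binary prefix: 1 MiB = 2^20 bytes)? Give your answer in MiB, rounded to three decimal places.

691.347 MiB

724,930,046 bytes given.
1 MiB = 1,048,576 bytes
724,930,046 / 1,048,576 = 691.347 MiB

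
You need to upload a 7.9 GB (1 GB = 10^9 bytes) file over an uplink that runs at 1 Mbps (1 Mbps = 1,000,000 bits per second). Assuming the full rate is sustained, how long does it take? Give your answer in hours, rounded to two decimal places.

17.56 hours

7.9 GB = 7,900,000,000 bytes = 63,200,000,000 bits
1 Mbps = 1,000,000 bits/s
time = 63,200,000,000 / 1,000,000 = 63,200.0000 s
63,200.0000 s / 3600 = 17.56 hours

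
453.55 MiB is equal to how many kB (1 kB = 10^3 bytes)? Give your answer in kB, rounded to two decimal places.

453.55 MiB = 453.55 × 2^20 bytes = 475,581,644.8 bytes
1 kB = 10^3 bytes = 1,000 bytes
475,581,644.8 / 1,000 = 475,581.64 kB

475,581.64 kB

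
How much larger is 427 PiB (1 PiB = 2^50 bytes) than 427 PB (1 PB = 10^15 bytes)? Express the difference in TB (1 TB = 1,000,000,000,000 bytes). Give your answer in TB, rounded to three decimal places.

427 PiB = 427 × 1,125,899,906,842,624 = 480,759,260,221,800,448 bytes
427 PB = 427 × 1,000,000,000,000,000 = 427,000,000,000,000,000 bytes
difference = 53,759,260,221,800,448 bytes
53,759,260,221,800,448 / 1,000,000,000,000 = 53,759.260 TB

53,759.260 TB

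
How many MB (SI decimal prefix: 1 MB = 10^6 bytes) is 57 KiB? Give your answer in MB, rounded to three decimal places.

0.058 MB

57 KiB = 57 × 2^10 bytes = 58,368 bytes
1 MB = 10^6 bytes = 1,000,000 bytes
58,368 / 1,000,000 = 0.058 MB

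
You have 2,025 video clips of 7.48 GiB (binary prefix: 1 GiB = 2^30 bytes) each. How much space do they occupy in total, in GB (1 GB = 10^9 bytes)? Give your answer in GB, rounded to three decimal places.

Total = 2,025 × 7.48 GiB = 15,147 GiB
= 15,147 × 1,073,741,824 bytes = 16,263,967,408,128 bytes
1 GB = 1,000,000,000 bytes
16,263,967,408,128 / 1,000,000,000 = 16,263.967 GB

16,263.967 GB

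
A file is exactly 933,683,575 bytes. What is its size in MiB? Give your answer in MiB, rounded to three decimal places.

933,683,575 bytes given.
1 MiB = 1,048,576 bytes
933,683,575 / 1,048,576 = 890.430 MiB

890.430 MiB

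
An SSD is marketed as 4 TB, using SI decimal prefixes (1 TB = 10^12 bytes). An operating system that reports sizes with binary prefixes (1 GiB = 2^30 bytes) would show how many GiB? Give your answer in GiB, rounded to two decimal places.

3,725.29 GiB

4 TB = 4 × 10^12 bytes = 4,000,000,000,000 bytes
1 GiB = 1,073,741,824 bytes
4,000,000,000,000 / 1,073,741,824 = 3,725.29 GiB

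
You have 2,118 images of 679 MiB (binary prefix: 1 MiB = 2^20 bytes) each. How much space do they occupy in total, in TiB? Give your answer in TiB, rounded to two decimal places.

Total = 2,118 × 679 MiB = 1,438,122 MiB
= 1,438,122 × 1,048,576 bytes = 1,507,980,214,272 bytes
1 TiB = 1,099,511,627,776 bytes
1,507,980,214,272 / 1,099,511,627,776 = 1.37 TiB

1.37 TiB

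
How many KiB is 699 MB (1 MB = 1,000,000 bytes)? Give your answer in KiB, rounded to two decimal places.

699 MB = 699 × 10^6 bytes = 699,000,000 bytes
1 KiB = 1,024 bytes
699,000,000 / 1,024 = 682,617.19 KiB

682,617.19 KiB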